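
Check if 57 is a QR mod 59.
By Euler's criterion: 57^{29} ≡ 1 mod 59. Since this equals 1, 57 is a QR.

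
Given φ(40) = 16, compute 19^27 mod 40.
By Euler: 19^{16} ≡ 1 (mod 40) since gcd(19, 40) = 1. 27 = 1×16 + 11. So 19^{27} ≡ 19^{11} ≡ 19 (mod 40)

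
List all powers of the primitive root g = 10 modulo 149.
10^1, 10^2, ..., 10^{148} mod 149: [10, 100, 106, 17, 21, 61, 14, 140, 59, 143, 89, 145, 109, 47, 23, 81, 65, 54, 93, 36, 62, 24, 91, 16, 11, 110, 57, 123, 38, 82, 75, 5, 50, 53, 83, 85, 105, 7, 70, 104, 146, 119, 147, 129, 98, 86, 115, 107, 27, 121, 18, 31, 12, 120, 8, 80, 55, 103, 136, 19, 41, 112, 77, 25, 101, 116, 117, 127, 78, 35, 52, 73, 134, 148, 139, 49, 43, 132, 128, 88, 135, 9, 90, 6, 60, 4, 40, 102, 126, 68, 84, 95, 56, 113, 87, 125, 58, 133, 138, 39, 92, 26, 111, 67, 74, 144, 99, 96, 66, 64, 44, 142, 79, 45, 3, 30, 2, 20, 51, 63, 34, 42, 122, 28, 131, 118, 137, 29, 141, 69, 94, 46, 13, 130, 108, 37, 72, 124, 48, 33, 32, 22, 71, 114, 97, 76, 15, 1]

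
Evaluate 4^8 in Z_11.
By repeated squaring mod 11: 4^{1}≡4, 4^{2}≡5, 4^{4}≡3, 4^{8}≡9. So 4^{8} ≡ 9 mod 11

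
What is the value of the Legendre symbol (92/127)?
(92/127) = 92^{63} mod 127 = -1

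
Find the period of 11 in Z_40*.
Powers of 11 mod 40: 11^1≡11, 11^2≡1. Order = 2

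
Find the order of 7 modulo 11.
Powers of 7 mod 11: 7^1≡7, 7^2≡5, 7^3≡2, 7^4≡3, 7^5≡10, 7^6≡4, 7^7≡6, 7^8≡9, 7^9≡8, 7^10≡1. Order = 10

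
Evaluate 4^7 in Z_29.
By repeated squaring mod 29: 4^{1}≡4, 4^{2}≡16, 4^{4}≡24. Then 4^{7} = 4^{4+2+1} ≡ 24 × 16 × 4 ≡ 28 mod 29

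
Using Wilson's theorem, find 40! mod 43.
(42)! = (40)! × (41) × (42) ≡ -1 (mod 43). So (40)! ≡ -1 × [(42)(41)]^(-1) ≡ 21 (mod 43)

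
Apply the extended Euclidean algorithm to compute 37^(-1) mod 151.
Extended GCD: 37(49) + 151(-12) = 1. So 37^(-1) ≡ 49 (mod 151). Verify: 37 × 49 = 1813 ≡ 1 (mod 151)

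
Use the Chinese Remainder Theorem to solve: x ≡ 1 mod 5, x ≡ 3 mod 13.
M = 5 × 13 = 65. M₁ = 13, y₁ ≡ 2 mod 5. M₂ = 5, y₂ ≡ 8 mod 13. x = 1×13×2 + 3×5×8 ≡ 16 mod 65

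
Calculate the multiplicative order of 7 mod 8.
Powers of 7 mod 8: 7^1≡7, 7^2≡1. Order = 2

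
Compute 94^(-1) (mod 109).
Since 109 is prime, by Fermat 94^(-1) ≡ 94^{107} ≡ 29 (mod 109). Verify: 94 × 29 = 2726 ≡ 1 (mod 109)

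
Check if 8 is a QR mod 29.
By Euler's criterion: 8^{14} ≡ 28 mod 29. Since this equals -1 (≡ 28), 8 is not a QR.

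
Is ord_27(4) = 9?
Powers of 4 mod 27: 4^1≡4, 4^2≡16, 4^3≡10, 4^4≡13, 4^5≡25, 4^6≡19, 4^7≡22, 4^8≡7, 4^9≡1. First k with 4^k≡1 is k=9. Yes, ord_27(4) = 9.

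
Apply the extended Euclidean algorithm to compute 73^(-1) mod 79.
Extended GCD: 73(13) + 79(-12) = 1. So 73^(-1) ≡ 13 (mod 79). Verify: 73 × 13 = 949 ≡ 1 (mod 79)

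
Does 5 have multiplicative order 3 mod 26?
Powers of 5 mod 26: 5^1≡5, 5^2≡25, 5^3≡21, 5^4≡1. 5^3≡21≢1, so ord ≠ 3. No, the actual order is 4.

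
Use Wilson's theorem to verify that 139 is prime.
(138)! mod 139 = 138. Since this equals -1 (mod 139), Wilson confirms 139 is prime.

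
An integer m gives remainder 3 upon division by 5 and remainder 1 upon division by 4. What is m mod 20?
M = 5 × 4 = 20. M₁ = 4, y₁ ≡ 4 mod 5. M₂ = 5, y₂ ≡ 1 mod 4. m = 3×4×4 + 1×5×1 ≡ 13 mod 20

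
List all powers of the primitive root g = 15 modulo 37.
15^1, 15^2, ..., 15^{36} mod 37: [15, 3, 8, 9, 24, 27, 35, 7, 31, 21, 19, 26, 20, 4, 23, 12, 32, 36, 22, 34, 29, 28, 13, 10, 2, 30, 6, 16, 18, 11, 17, 33, 14, 25, 5, 1]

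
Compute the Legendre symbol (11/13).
(11/13) = 11^{6} mod 13 = -1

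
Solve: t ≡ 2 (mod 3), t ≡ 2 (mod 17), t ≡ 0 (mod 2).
M = 3 × 17 × 2 = 102. M₁ = 34, y₁ ≡ 1 (mod 3). M₂ = 6, y₂ ≡ 3 (mod 17). M₃ = 51, y₃ ≡ 1 (mod 2). t = 2×34×1 + 2×6×3 + 0×51×1 ≡ 2 (mod 102)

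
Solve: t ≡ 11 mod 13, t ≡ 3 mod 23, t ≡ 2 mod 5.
M = 13 × 23 × 5 = 1495. M₁ = 115, y₁ ≡ 6 mod 13. M₂ = 65, y₂ ≡ 17 mod 23. M₃ = 299, y₃ ≡ 4 mod 5. t = 11×115×6 + 3×65×17 + 2×299×4 ≡ 1337 mod 1495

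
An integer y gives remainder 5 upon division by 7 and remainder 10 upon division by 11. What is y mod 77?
M = 7 × 11 = 77. M₁ = 11, y₁ ≡ 2 mod 7. M₂ = 7, y₂ ≡ 8 mod 11. y = 5×11×2 + 10×7×8 ≡ 54 mod 77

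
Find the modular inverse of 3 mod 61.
Since 61 is prime, by Fermat 3^(-1) ≡ 3^{59} ≡ 41 (mod 61). Verify: 3 × 41 = 123 ≡ 1 (mod 61)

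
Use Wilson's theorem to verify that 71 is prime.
(70)! mod 71 = 70. Since this equals -1 (mod 71), Wilson confirms 71 is prime.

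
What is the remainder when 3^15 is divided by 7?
Using Fermat: 3^{6} ≡ 1 (mod 7). 15 ≡ 3 (mod 6). So 3^{15} ≡ 3^{3} ≡ 6 (mod 7)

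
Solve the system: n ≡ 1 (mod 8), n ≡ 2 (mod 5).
M = 8 × 5 = 40. M₁ = 5, y₁ ≡ 5 (mod 8). M₂ = 8, y₂ ≡ 2 (mod 5). n = 1×5×5 + 2×8×2 ≡ 17 (mod 40)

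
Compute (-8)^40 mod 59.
By repeated squaring (mod 59): (-8)^{1}≡51, (-8)^{2}≡5, (-8)^{4}≡25, (-8)^{8}≡35, (-8)^{16}≡45, (-8)^{32}≡19. Then (-8)^{40} = (-8)^{32+8} ≡ 19 × 35 ≡ 16 (mod 59)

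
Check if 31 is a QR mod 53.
By Euler's criterion: 31^{26} ≡ 52 mod 53. Since this equals -1 (≡ 52), 31 is not a QR.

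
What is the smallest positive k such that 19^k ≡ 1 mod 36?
Powers of 19 mod 36: 19^1≡19, 19^2≡1. ord_36(19) = 2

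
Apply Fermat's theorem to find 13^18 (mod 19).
By Fermat's Little Theorem, 13^{18} ≡ 1 (mod 19) since 19 is prime and gcd(13, 19) = 1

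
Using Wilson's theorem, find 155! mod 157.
(156)! = (155)! × (156) ≡ -1 (mod 157). So (155)! ≡ -1 × (156)^(-1) ≡ (-1)×(-1) = 1 (mod 157)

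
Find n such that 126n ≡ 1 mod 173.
Since 173 is prime, by Fermat 126^(-1) ≡ 126^{171} ≡ 92 mod 173. Verify: 126 × 92 = 11592 ≡ 1 mod 173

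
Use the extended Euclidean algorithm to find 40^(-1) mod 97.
Extended GCD: 40(17) + 97(-7) = 1. So 40^(-1) ≡ 17 (mod 97). Verify: 40 × 17 = 680 ≡ 1 (mod 97)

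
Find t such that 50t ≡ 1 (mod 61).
Since 61 is prime, by Fermat 50^(-1) ≡ 50^{59} ≡ 11 (mod 61). Verify: 50 × 11 = 550 ≡ 1 (mod 61)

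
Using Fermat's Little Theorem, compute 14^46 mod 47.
By Fermat's Little Theorem, 14^{46} ≡ 1 (mod 47) since 47 is prime and gcd(14, 47) = 1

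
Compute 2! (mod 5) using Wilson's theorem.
(4)! = (2)! × (3) × (4) ≡ -1 (mod 5). So (2)! ≡ -1 × [(4)(3)]^(-1) ≡ 2 (mod 5)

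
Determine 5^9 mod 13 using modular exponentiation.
By repeated squaring mod 13: 5^{1}≡5, 5^{2}≡12, 5^{4}≡1, 5^{8}≡1. Then 5^{9} = 5^{8+1} ≡ 1 × 5 ≡ 5 mod 13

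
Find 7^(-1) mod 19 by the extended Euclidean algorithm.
Extended GCD: 7(-8) + 19(3) = 1. So 7^(-1) ≡ -8 ≡ 11 mod 19. Verify: 7 × 11 = 77 ≡ 1 mod 19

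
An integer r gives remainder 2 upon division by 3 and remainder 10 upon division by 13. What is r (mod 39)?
M = 3 × 13 = 39. M₁ = 13, y₁ ≡ 1 (mod 3). M₂ = 3, y₂ ≡ 9 (mod 13). r = 2×13×1 + 10×3×9 ≡ 23 (mod 39)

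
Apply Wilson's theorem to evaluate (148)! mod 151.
(150)! = (148)! × (149) × (150) ≡ -1 (mod 151). So (148)! ≡ -1 × [(150)(149)]^(-1) ≡ 75 (mod 151)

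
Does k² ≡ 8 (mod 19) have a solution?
By Euler's criterion: 8^{9} ≡ 18 (mod 19). Since this equals -1 (≡ 18), 8 is not a QR.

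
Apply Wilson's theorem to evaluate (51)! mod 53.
(52)! = (51)! × (52) ≡ -1 mod 53. So (51)! ≡ -1 × (52)^(-1) ≡ (-1)×(-1) = 1 mod 53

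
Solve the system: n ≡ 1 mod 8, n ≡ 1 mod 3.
M = 8 × 3 = 24. M₁ = 3, y₁ ≡ 3 mod 8. M₂ = 8, y₂ ≡ 2 mod 3. n = 1×3×3 + 1×8×2 ≡ 1 mod 24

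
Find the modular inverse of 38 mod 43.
Since 43 is prime, by Fermat 38^(-1) ≡ 38^{41} ≡ 17 (mod 43). Verify: 38 × 17 = 646 ≡ 1 (mod 43)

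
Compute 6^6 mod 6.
By repeated squaring (mod 6): 6^{1}≡0, 6^{2}≡0, 6^{4}≡0. Then 6^{6} = 6^{4+2} ≡ 0 × 0 ≡ 0 (mod 6)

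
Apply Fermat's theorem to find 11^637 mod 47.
By Fermat: 11^{46} ≡ 1 mod 47. 637 ≡ 39 mod 46. So 11^{637} ≡ 11^{39} ≡ 44 mod 47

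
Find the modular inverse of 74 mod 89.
Since 89 is prime, by Fermat 74^(-1) ≡ 74^{87} ≡ 83 (mod 89). Verify: 74 × 83 = 6142 ≡ 1 (mod 89)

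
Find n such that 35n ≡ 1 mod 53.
Since 53 is prime, by Fermat 35^(-1) ≡ 35^{51} ≡ 50 mod 53. Verify: 35 × 50 = 1750 ≡ 1 mod 53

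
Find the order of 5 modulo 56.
Powers of 5 mod 56: 5^1≡5, 5^2≡25, 5^3≡13, 5^4≡9, 5^5≡45, 5^6≡1. So the order of 5 is 6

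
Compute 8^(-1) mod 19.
Since 19 is prime, by Fermat 8^(-1) ≡ 8^{17} ≡ 12 mod 19. Verify: 8 × 12 = 96 ≡ 1 mod 19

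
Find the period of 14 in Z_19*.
Powers of 14 mod 19: 14^1≡14, 14^2≡6, 14^3≡8, 14^4≡17, 14^5≡10, 14^6≡7, 14^7≡3, 14^8≡4, 14^9≡18, 14^10≡5, 14^11≡13, 14^12≡11, 14^13≡2, 14^14≡9, 14^15≡12, 14^16≡16, 14^17≡15, 14^18≡1. Order = 18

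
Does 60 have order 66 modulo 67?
60^{33} ≡ 1 mod 67 and 33 < 66, so ord_67(60) = 33 ≠ 66 and 60 is not a primitive root.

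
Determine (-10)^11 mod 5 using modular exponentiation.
By repeated squaring mod 5: (-10)^{1}≡0, (-10)^{2}≡0, (-10)^{4}≡0, (-10)^{8}≡0. Then (-10)^{11} = (-10)^{8+2+1} ≡ 0 × 0 × 0 ≡ 0 mod 5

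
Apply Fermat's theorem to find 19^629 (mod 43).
By Fermat: 19^{42} ≡ 1 (mod 43). 629 ≡ 41 (mod 42). So 19^{629} ≡ 19^{41} ≡ 34 (mod 43)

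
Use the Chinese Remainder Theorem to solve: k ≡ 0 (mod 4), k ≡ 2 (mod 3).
M = 4 × 3 = 12. M₁ = 3, y₁ ≡ 3 (mod 4). M₂ = 4, y₂ ≡ 1 (mod 3). k = 0×3×3 + 2×4×1 ≡ 8 (mod 12)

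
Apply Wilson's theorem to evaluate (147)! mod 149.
(148)! = (147)! × (148) ≡ -1 mod 149. So (147)! ≡ -1 × (148)^(-1) ≡ (-1)×(-1) = 1 mod 149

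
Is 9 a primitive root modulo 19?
9^{9} ≡ 1 mod 19 and 9 < 18, so ord_19(9) = 9 ≠ 18 and 9 is not a primitive root.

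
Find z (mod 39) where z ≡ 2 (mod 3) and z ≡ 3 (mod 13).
M = 3 × 13 = 39. M₁ = 13, y₁ ≡ 1 (mod 3). M₂ = 3, y₂ ≡ 9 (mod 13). z = 2×13×1 + 3×3×9 ≡ 29 (mod 39)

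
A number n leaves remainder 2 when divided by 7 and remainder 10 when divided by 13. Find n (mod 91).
M = 7 × 13 = 91. M₁ = 13, y₁ ≡ 6 (mod 7). M₂ = 7, y₂ ≡ 2 (mod 13). n = 2×13×6 + 10×7×2 ≡ 23 (mod 91)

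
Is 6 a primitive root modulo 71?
6^{35} ≡ 1 mod 71 and 35 < 70, so ord_71(6) = 35 ≠ 70 and 6 is not a primitive root.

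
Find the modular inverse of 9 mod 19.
Since 19 is prime, by Fermat 9^(-1) ≡ 9^{17} ≡ 17 (mod 19). Verify: 9 × 17 = 153 ≡ 1 (mod 19)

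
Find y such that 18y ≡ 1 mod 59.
Since 59 is prime, by Fermat 18^(-1) ≡ 18^{57} ≡ 23 mod 59. Verify: 18 × 23 = 414 ≡ 1 mod 59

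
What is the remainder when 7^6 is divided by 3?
Using Fermat: 7^{2} ≡ 1 (mod 3). 6 ≡ 0 (mod 2). So 7^{6} ≡ 7^{0} ≡ 1 (mod 3)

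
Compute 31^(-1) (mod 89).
Since 89 is prime, by Fermat 31^(-1) ≡ 31^{87} ≡ 23 (mod 89). Verify: 31 × 23 = 713 ≡ 1 (mod 89)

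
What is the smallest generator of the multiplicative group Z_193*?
g = 5. Powers: [5, 25, 125, 46, 37, 185, 153, 186, ...] generates all 192 non-zero residues.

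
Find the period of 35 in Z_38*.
Powers of 35 mod 38: 35^1≡35, 35^2≡9, 35^3≡11, 35^4≡5, 35^5≡23, 35^6≡7, 35^7≡17, 35^8≡25, 35^9≡1. So the order of 35 is 9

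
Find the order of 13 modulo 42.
Powers of 13 mod 42: 13^1≡13, 13^2≡1. ord_42(13) = 2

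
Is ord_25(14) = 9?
Powers of 14 mod 25: 14^1≡14, 14^2≡21, 14^3≡19, 14^4≡16, 14^5≡24, 14^6≡11, 14^7≡4, 14^8≡6, 14^9≡9, 14^10≡1. 14^9≡9≢1, so ord ≠ 9. No, the actual order is 10.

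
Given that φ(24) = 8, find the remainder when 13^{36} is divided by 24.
By Euler: 13^{8} ≡ 1 (mod 24) since gcd(13, 24) = 1. 36 = 4×8 + 4. So 13^{36} ≡ 13^{4} ≡ 1 (mod 24)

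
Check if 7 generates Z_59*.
7^{29} ≡ 1 mod 59 and 29 < 58, so ord_59(7) = 29 ≠ 58 and 7 is not a primitive root.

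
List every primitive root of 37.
There are φ(36) = 12 primitive roots mod 37: {2, 5, 13, 15, 17, 18, 19, 20, 22, 24, 32, 35}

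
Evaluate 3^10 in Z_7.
Using Fermat: 3^{6} ≡ 1 mod 7. 10 ≡ 4 mod 6. So 3^{10} ≡ 3^{4} ≡ 4 mod 7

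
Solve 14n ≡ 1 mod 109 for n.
Since 109 is prime, by Fermat 14^(-1) ≡ 14^{107} ≡ 39 mod 109. Verify: 14 × 39 = 546 ≡ 1 mod 109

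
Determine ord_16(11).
Powers of 11 mod 16: 11^1≡11, 11^2≡9, 11^3≡3, 11^4≡1. ord_16(11) = 4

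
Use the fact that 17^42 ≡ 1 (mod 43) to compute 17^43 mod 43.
By Fermat: 17^{42} ≡ 1 (mod 43). So 17^{43} = 17^{42} · 17^{1} ≡ 17^{1} ≡ 17 (mod 43)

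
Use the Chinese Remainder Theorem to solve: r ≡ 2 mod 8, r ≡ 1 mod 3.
M = 8 × 3 = 24. M₁ = 3, y₁ ≡ 3 mod 8. M₂ = 8, y₂ ≡ 2 mod 3. r = 2×3×3 + 1×8×2 ≡ 10 mod 24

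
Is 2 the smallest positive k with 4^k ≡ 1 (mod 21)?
Powers of 4 mod 21: 4^1≡4, 4^2≡16, 4^3≡1. 4^2≡16≢1, so ord ≠ 2. No, the actual order is 3.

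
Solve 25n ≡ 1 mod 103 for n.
Since 103 is prime, by Fermat 25^(-1) ≡ 25^{101} ≡ 33 mod 103. Verify: 25 × 33 = 825 ≡ 1 mod 103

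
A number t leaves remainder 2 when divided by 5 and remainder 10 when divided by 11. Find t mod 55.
M = 5 × 11 = 55. M₁ = 11, y₁ ≡ 1 mod 5. M₂ = 5, y₂ ≡ 9 mod 11. t = 2×11×1 + 10×5×9 ≡ 32 mod 55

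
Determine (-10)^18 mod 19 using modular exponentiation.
Using Fermat: (-10)^{18} ≡ 1 mod 19. 18 ≡ 0 mod 18. So (-10)^{18} ≡ (-10)^{0} ≡ 1 mod 19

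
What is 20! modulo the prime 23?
(22)! = (20)! × (21) × (22) ≡ -1 mod 23. So (20)! ≡ -1 × [(22)(21)]^(-1) ≡ 11 mod 23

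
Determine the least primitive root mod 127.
g = 3. For each prime q|126: 3^{63}≡126, 3^{42}≡107, 3^{18}≡4, none ≡ 1, so ord_127(3) = 126 and 3 is a primitive root.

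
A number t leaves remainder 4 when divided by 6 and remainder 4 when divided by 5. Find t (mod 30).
M = 6 × 5 = 30. M₁ = 5, y₁ ≡ 5 (mod 6). M₂ = 6, y₂ ≡ 1 (mod 5). t = 4×5×5 + 4×6×1 ≡ 4 (mod 30)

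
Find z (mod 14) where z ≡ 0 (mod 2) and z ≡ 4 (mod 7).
M = 2 × 7 = 14. M₁ = 7, y₁ ≡ 1 (mod 2). M₂ = 2, y₂ ≡ 4 (mod 7). z = 0×7×1 + 4×2×4 ≡ 4 (mod 14)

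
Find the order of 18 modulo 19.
Powers of 18 mod 19: 18^1≡18, 18^2≡1. Order = 2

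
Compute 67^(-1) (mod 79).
Since 79 is prime, by Fermat 67^(-1) ≡ 67^{77} ≡ 46 (mod 79). Verify: 67 × 46 = 3082 ≡ 1 (mod 79)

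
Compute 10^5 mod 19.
By repeated squaring (mod 19): 10^{1}≡10, 10^{2}≡5, 10^{4}≡6. Then 10^{5} = 10^{4+1} ≡ 6 × 10 ≡ 3 (mod 19)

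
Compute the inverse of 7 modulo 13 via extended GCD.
Extended GCD: 7(2) + 13(-1) = 1. So 7^(-1) ≡ 2 (mod 13). Verify: 7 × 2 = 14 ≡ 1 (mod 13)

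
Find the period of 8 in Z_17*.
Powers of 8 mod 17: 8^1≡8, 8^2≡13, 8^3≡2, 8^4≡16, 8^5≡9, 8^6≡4, 8^7≡15, 8^8≡1. ord_17(8) = 8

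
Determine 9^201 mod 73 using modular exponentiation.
Using Fermat: 9^{72} ≡ 1 (mod 73). 201 ≡ 57 (mod 72). So 9^{201} ≡ 9^{57} ≡ 72 (mod 73)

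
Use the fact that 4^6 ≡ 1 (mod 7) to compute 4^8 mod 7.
By Fermat: 4^{6} ≡ 1 (mod 7). So 4^{8} = 4^{6} · 4^{2} ≡ 4^{2} ≡ 2 (mod 7)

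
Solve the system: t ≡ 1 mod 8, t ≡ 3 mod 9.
M = 8 × 9 = 72. M₁ = 9, y₁ ≡ 1 mod 8. M₂ = 8, y₂ ≡ 8 mod 9. t = 1×9×1 + 3×8×8 ≡ 57 mod 72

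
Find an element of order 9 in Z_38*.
5 has order 9 mod 38 since 5^{9} ≡ 1 mod 38 and no smaller power works.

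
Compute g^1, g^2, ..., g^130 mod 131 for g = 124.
124^1, 124^2, ..., 124^{130} mod 131: [124, 49, 50, 43, 92, 11, 54, 15, 26, 80, 95, 121, 70, 34, 24, 94, 128, 21, 115, 112, 2, 117, 98, 100, 86, 53, 22, 108, 30, 52, 29, 59, 111, 9, 68, 48, 57, 125, 42, 99, 93, 4, 103, 65, 69, 41, 106, 44, 85, 60, 104, 58, 118, 91, 18, 5, 96, 114, 119, 84, 67, 55, 8, 75, 130, 7, 82, 81, 88, 39, 120, 77, 116, 105, 51, 36, 10, 61, 97, 107, 37, 3, 110, 16, 19, 129, 14, 33, 31, 45, 78, 109, 23, 101, 79, 102, 72, 20, 122, 63, 83, 74, 6, 89, 32, 38, 127, 28, 66, 62, 90, 25, 87, 46, 71, 27, 73, 13, 40, 113, 126, 35, 17, 12, 47, 64, 76, 123, 56, 1]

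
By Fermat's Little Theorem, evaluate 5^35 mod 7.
By Fermat: 5^{6} ≡ 1 (mod 7). 35 = 5×6 + 5. So 5^{35} ≡ 5^{5} ≡ 3 (mod 7)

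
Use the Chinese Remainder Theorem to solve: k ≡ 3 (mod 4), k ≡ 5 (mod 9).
M = 4 × 9 = 36. M₁ = 9, y₁ ≡ 1 (mod 4). M₂ = 4, y₂ ≡ 7 (mod 9). k = 3×9×1 + 5×4×7 ≡ 23 (mod 36)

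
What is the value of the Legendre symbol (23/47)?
(23/47) = 23^{23} mod 47 = -1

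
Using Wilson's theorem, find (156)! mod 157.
By Wilson's theorem, (156)! ≡ -1 ≡ 156 (mod 157)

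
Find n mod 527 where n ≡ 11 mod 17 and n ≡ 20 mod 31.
M = 17 × 31 = 527. M₁ = 31, y₁ ≡ 11 mod 17. M₂ = 17, y₂ ≡ 11 mod 31. n = 11×31×11 + 20×17×11 ≡ 113 mod 527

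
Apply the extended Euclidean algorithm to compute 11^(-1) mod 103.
Extended GCD: 11(-28) + 103(3) = 1. So 11^(-1) ≡ -28 ≡ 75 (mod 103). Verify: 11 × 75 = 825 ≡ 1 (mod 103)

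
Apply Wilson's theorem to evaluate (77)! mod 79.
(78)! = (77)! × (78) ≡ -1 mod 79. So (77)! ≡ -1 × (78)^(-1) ≡ (-1)×(-1) = 1 mod 79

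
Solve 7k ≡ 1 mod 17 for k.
Since 17 is prime, by Fermat 7^(-1) ≡ 7^{15} ≡ 5 mod 17. Verify: 7 × 5 = 35 ≡ 1 mod 17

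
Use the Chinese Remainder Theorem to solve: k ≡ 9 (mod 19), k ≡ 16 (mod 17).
M = 19 × 17 = 323. M₁ = 17, y₁ ≡ 9 (mod 19). M₂ = 19, y₂ ≡ 9 (mod 17). k = 9×17×9 + 16×19×9 ≡ 237 (mod 323)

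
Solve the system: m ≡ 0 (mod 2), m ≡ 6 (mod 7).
M = 2 × 7 = 14. M₁ = 7, y₁ ≡ 1 (mod 2). M₂ = 2, y₂ ≡ 4 (mod 7). m = 0×7×1 + 6×2×4 ≡ 6 (mod 14)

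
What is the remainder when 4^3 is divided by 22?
4^{3} = 64 ≡ 20 mod 22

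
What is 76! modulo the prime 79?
(78)! = (76)! × (77) × (78) ≡ -1 (mod 79). So (76)! ≡ -1 × [(78)(77)]^(-1) ≡ 39 (mod 79)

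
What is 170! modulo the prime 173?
(172)! = (170)! × (171) × (172) ≡ -1 (mod 173). So (170)! ≡ -1 × [(172)(171)]^(-1) ≡ 86 (mod 173)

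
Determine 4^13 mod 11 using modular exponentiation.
Using Fermat: 4^{10} ≡ 1 (mod 11). 13 ≡ 3 (mod 10). So 4^{13} ≡ 4^{3} ≡ 9 (mod 11)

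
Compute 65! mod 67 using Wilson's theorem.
(66)! = (65)! × (66) ≡ -1 mod 67. So (65)! ≡ -1 × (66)^(-1) ≡ (-1)×(-1) = 1 mod 67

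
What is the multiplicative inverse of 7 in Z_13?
Since 13 is prime, by Fermat 7^(-1) ≡ 7^{11} ≡ 2 (mod 13). Verify: 7 × 2 = 14 ≡ 1 (mod 13)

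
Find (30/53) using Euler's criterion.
(30/53) = 30^{26} mod 53 = -1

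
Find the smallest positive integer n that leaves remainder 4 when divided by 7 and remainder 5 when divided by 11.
M = 7 × 11 = 77. M₁ = 11, y₁ ≡ 2 mod 7. M₂ = 7, y₂ ≡ 8 mod 11. n = 4×11×2 + 5×7×8 ≡ 60 mod 77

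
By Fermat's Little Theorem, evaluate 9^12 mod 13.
By Fermat's Little Theorem, 9^{12} ≡ 1 mod 13 since 13 is prime and gcd(9, 13) = 1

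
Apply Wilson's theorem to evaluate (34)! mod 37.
(36)! = (34)! × (35) × (36) ≡ -1 mod 37. So (34)! ≡ -1 × [(36)(35)]^(-1) ≡ 18 mod 37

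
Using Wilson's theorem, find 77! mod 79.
(78)! = (77)! × (78) ≡ -1 mod 79. So (77)! ≡ -1 × (78)^(-1) ≡ (-1)×(-1) = 1 mod 79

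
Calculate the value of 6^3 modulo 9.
6^{3} = 216 ≡ 0 (mod 9)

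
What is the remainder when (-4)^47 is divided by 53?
By repeated squaring mod 53: (-4)^{1}≡49, (-4)^{2}≡16, (-4)^{4}≡44, (-4)^{8}≡28, (-4)^{16}≡42, (-4)^{32}≡15. Then (-4)^{47} = (-4)^{32+8+4+2+1} ≡ 15 × 28 × 44 × 16 × 49 ≡ 28 mod 53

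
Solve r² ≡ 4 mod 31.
The square roots of 4 mod 31 are 2 and 29. Verify: 2² = 4 ≡ 4 mod 31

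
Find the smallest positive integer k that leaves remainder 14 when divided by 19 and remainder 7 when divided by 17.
M = 19 × 17 = 323. M₁ = 17, y₁ ≡ 9 (mod 19). M₂ = 19, y₂ ≡ 9 (mod 17). k = 14×17×9 + 7×19×9 ≡ 109 (mod 323)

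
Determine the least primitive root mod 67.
g = 2. For each prime q|66: 2^{33}≡66, 2^{22}≡37, 2^{6}≡64, none ≡ 1, so ord_67(2) = 66 and 2 is a primitive root.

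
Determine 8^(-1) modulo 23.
Since 23 is prime, by Fermat 8^(-1) ≡ 8^{21} ≡ 3 mod 23. Verify: 8 × 3 = 24 ≡ 1 mod 23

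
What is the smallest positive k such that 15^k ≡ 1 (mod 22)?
Powers of 15 mod 22: 15^1≡15, 15^2≡5, 15^3≡9, 15^4≡3, 15^5≡1. ord_22(15) = 5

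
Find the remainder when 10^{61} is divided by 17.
By Fermat: 10^{16} ≡ 1 mod 17. 61 = 3×16 + 13. So 10^{61} ≡ 10^{13} ≡ 11 mod 17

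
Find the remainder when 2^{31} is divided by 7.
By Fermat: 2^{6} ≡ 1 (mod 7). 31 = 5×6 + 1. So 2^{31} ≡ 2^{1} ≡ 2 (mod 7)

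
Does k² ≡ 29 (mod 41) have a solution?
By Euler's criterion: 29^{20} ≡ 40 (mod 41). Since this equals -1 (≡ 40), 29 is not a QR.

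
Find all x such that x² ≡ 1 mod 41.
The square roots of 1 mod 41 are 1 and 40. Verify: 1² = 1 ≡ 1 mod 41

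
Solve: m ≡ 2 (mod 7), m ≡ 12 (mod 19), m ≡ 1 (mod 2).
M = 7 × 19 × 2 = 266. M₁ = 38, y₁ ≡ 5 (mod 7). M₂ = 14, y₂ ≡ 15 (mod 19). M₃ = 133, y₃ ≡ 1 (mod 2). m = 2×38×5 + 12×14×15 + 1×133×1 ≡ 107 (mod 266)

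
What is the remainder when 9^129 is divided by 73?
Using Fermat: 9^{72} ≡ 1 (mod 73). 129 ≡ 57 (mod 72). So 9^{129} ≡ 9^{57} ≡ 72 (mod 73)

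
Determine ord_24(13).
Powers of 13 mod 24: 13^1≡13, 13^2≡1. Order = 2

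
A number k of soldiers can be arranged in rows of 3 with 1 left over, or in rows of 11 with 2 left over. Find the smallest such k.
M = 3 × 11 = 33. M₁ = 11, y₁ ≡ 2 (mod 3). M₂ = 3, y₂ ≡ 4 (mod 11). k = 1×11×2 + 2×3×4 ≡ 13 (mod 33)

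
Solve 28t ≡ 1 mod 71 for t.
Since 71 is prime, by Fermat 28^(-1) ≡ 28^{69} ≡ 33 mod 71. Verify: 28 × 33 = 924 ≡ 1 mod 71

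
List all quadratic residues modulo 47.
Quadratic residues modulo 47: {1, 2, 3, 4, 6, 7, 8, 9, 12, 14, 16, 17, 18, 21, 24, 25, 27, 28, 32, 34, 36, 37, 42}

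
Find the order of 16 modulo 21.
Powers of 16 mod 21: 16^1≡16, 16^2≡4, 16^3≡1. So the order of 16 is 3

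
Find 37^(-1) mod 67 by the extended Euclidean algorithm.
Extended GCD: 37(29) + 67(-16) = 1. So 37^(-1) ≡ 29 mod 67. Verify: 37 × 29 = 1073 ≡ 1 mod 67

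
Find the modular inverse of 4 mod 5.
Since 5 is prime, by Fermat 4^(-1) ≡ 4^{3} ≡ 4 mod 5. Verify: 4 × 4 = 16 ≡ 1 mod 5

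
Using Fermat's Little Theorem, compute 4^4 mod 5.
By Fermat's Little Theorem, 4^{4} ≡ 1 (mod 5) since 5 is prime and gcd(4, 5) = 1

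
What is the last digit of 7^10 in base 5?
Using Fermat: 7^{4} ≡ 1 (mod 5). 10 ≡ 2 (mod 4). So 7^{10} ≡ 7^{2} ≡ 4 (mod 5)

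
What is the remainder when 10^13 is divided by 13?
Using Fermat: 10^{12} ≡ 1 mod 13. 13 ≡ 1 mod 12. So 10^{13} ≡ 10^{1} ≡ 10 mod 13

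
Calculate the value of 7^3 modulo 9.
7^{3} = 343 ≡ 1 mod 9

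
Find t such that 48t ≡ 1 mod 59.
Since 59 is prime, by Fermat 48^(-1) ≡ 48^{57} ≡ 16 mod 59. Verify: 48 × 16 = 768 ≡ 1 mod 59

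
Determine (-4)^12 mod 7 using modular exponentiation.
Using Fermat: (-4)^{6} ≡ 1 (mod 7). 12 ≡ 0 (mod 6). So (-4)^{12} ≡ (-4)^{0} ≡ 1 (mod 7)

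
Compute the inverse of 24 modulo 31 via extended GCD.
Extended GCD: 24(-9) + 31(7) = 1. So 24^(-1) ≡ -9 ≡ 22 (mod 31). Verify: 24 × 22 = 528 ≡ 1 (mod 31)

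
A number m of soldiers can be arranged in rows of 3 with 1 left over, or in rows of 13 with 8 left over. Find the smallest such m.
M = 3 × 13 = 39. M₁ = 13, y₁ ≡ 1 mod 3. M₂ = 3, y₂ ≡ 9 mod 13. m = 1×13×1 + 8×3×9 ≡ 34 mod 39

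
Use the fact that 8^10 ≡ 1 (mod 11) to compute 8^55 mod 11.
By Fermat: 8^{10} ≡ 1 (mod 11). 55 = 5×10 + 5. So 8^{55} ≡ 8^{5} ≡ 10 (mod 11)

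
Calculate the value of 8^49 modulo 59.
By repeated squaring mod 59: 8^{1}≡8, 8^{2}≡5, 8^{4}≡25, 8^{8}≡35, 8^{16}≡45, 8^{32}≡19. Then 8^{49} = 8^{32+16+1} ≡ 19 × 45 × 8 ≡ 55 mod 59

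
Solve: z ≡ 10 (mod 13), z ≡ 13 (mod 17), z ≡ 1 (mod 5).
M = 13 × 17 × 5 = 1105. M₁ = 85, y₁ ≡ 2 (mod 13). M₂ = 65, y₂ ≡ 11 (mod 17). M₃ = 221, y₃ ≡ 1 (mod 5). z = 10×85×2 + 13×65×11 + 1×221×1 ≡ 166 (mod 1105)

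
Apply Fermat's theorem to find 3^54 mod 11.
By Fermat: 3^{10} ≡ 1 mod 11. 54 = 5×10 + 4. So 3^{54} ≡ 3^{4} ≡ 4 mod 11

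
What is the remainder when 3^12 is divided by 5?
Using Fermat: 3^{4} ≡ 1 mod 5. 12 ≡ 0 mod 4. So 3^{12} ≡ 3^{0} ≡ 1 mod 5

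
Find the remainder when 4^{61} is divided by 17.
By Fermat: 4^{16} ≡ 1 (mod 17). 61 = 3×16 + 13. So 4^{61} ≡ 4^{13} ≡ 4 (mod 17)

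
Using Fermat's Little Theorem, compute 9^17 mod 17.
By Fermat: 9^{16} ≡ 1 (mod 17). So 9^{17} = 9^{16} · 9^{1} ≡ 9^{1} ≡ 9 (mod 17)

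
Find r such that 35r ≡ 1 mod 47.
Since 47 is prime, by Fermat 35^(-1) ≡ 35^{45} ≡ 43 mod 47. Verify: 35 × 43 = 1505 ≡ 1 mod 47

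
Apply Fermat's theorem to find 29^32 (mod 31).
By Fermat: 29^{30} ≡ 1 (mod 31). So 29^{32} = 29^{30} · 29^{2} ≡ 29^{2} ≡ 4 (mod 31)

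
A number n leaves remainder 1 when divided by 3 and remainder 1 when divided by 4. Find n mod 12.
M = 3 × 4 = 12. M₁ = 4, y₁ ≡ 1 mod 3. M₂ = 3, y₂ ≡ 3 mod 4. n = 1×4×1 + 1×3×3 ≡ 1 mod 12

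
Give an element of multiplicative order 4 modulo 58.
17 has order 4 mod 58 since 17^{4} ≡ 1 mod 58 and no smaller power works.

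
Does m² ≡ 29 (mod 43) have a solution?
By Euler's criterion: 29^{21} ≡ 42 (mod 43). Since this equals -1 (≡ 42), 29 is not a QR.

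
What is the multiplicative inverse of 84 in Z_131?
Since 131 is prime, by Fermat 84^(-1) ≡ 84^{129} ≡ 39 (mod 131). Verify: 84 × 39 = 3276 ≡ 1 (mod 131)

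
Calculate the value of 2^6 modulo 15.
By repeated squaring mod 15: 2^{1}≡2, 2^{2}≡4, 2^{4}≡1. Then 2^{6} = 2^{4+2} ≡ 1 × 4 ≡ 4 mod 15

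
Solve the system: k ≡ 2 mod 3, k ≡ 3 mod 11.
M = 3 × 11 = 33. M₁ = 11, y₁ ≡ 2 mod 3. M₂ = 3, y₂ ≡ 4 mod 11. k = 2×11×2 + 3×3×4 ≡ 14 mod 33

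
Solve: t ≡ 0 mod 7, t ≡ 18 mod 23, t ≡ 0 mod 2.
M = 7 × 23 × 2 = 322. M₁ = 46, y₁ ≡ 2 mod 7. M₂ = 14, y₂ ≡ 5 mod 23. M₃ = 161, y₃ ≡ 1 mod 2. t = 0×46×2 + 18×14×5 + 0×161×1 ≡ 294 mod 322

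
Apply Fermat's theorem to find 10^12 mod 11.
By Fermat: 10^{10} ≡ 1 mod 11. So 10^{12} = 10^{10} · 10^{2} ≡ 10^{2} ≡ 1 mod 11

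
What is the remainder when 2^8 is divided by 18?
By repeated squaring mod 18: 2^{1}≡2, 2^{2}≡4, 2^{4}≡16, 2^{8}≡4. So 2^{8} ≡ 4 mod 18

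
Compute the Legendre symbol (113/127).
(113/127) = 113^{63} mod 127 = 1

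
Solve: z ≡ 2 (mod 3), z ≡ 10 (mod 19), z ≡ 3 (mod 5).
M = 3 × 19 × 5 = 285. M₁ = 95, y₁ ≡ 2 (mod 3). M₂ = 15, y₂ ≡ 14 (mod 19). M₃ = 57, y₃ ≡ 3 (mod 5). z = 2×95×2 + 10×15×14 + 3×57×3 ≡ 143 (mod 285)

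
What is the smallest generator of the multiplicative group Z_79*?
g = 3. Powers: [3, 9, 27, 2, 6, 18, 54, ...] generates all 78 non-zero residues.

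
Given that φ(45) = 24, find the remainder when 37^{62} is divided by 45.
By Euler: 37^{24} ≡ 1 mod 45 since gcd(37, 45) = 1. 62 = 2×24 + 14. So 37^{62} ≡ 37^{14} ≡ 19 mod 45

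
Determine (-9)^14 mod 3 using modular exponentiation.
By repeated squaring (mod 3): (-9)^{1}≡0, (-9)^{2}≡0, (-9)^{4}≡0, (-9)^{8}≡0. Then (-9)^{14} = (-9)^{8+4+2} ≡ 0 × 0 × 0 ≡ 0 (mod 3)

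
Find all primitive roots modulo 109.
There are φ(108) = 36 primitive roots mod 109: {6, 10, 11, 13, 14, 18, 24, 30, 37, 39, 40, 42, 44, 47, 50, 51, 52, 53, 56, 57, 58, 59, 62, 65, 67, 69, 70, 72, 79, 85, 91, 95, 96, 98, 99, 103}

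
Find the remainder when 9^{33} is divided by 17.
By Fermat: 9^{16} ≡ 1 mod 17. 33 = 2×16 + 1. So 9^{33} ≡ 9^{1} ≡ 9 mod 17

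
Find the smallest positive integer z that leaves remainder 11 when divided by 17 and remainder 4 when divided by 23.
M = 17 × 23 = 391. M₁ = 23, y₁ ≡ 3 mod 17. M₂ = 17, y₂ ≡ 19 mod 23. z = 11×23×3 + 4×17×19 ≡ 96 mod 391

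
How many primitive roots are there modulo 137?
A prime p has φ(p-1) primitive roots; here φ(136) = 64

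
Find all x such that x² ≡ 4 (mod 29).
The square roots of 4 mod 29 are 27 and 2. Verify: 27² = 729 ≡ 4 (mod 29)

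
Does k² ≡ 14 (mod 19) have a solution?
By Euler's criterion: 14^{9} ≡ 18 (mod 19). Since this equals -1 (≡ 18), 14 is not a QR.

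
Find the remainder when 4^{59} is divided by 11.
By Fermat: 4^{10} ≡ 1 (mod 11). 59 = 5×10 + 9. So 4^{59} ≡ 4^{9} ≡ 3 (mod 11)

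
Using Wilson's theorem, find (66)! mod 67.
By Wilson's theorem, (66)! ≡ -1 ≡ 66 mod 67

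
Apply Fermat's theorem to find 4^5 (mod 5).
By Fermat: 4^{4} ≡ 1 (mod 5). So 4^{5} = 4^{4} · 4^{1} ≡ 4^{1} ≡ 4 (mod 5)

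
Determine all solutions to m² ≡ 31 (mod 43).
The square roots of 31 mod 43 are 17 and 26. Verify: 17² = 289 ≡ 31 (mod 43)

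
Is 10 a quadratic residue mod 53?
By Euler's criterion: 10^{26} ≡ 1 mod 53. Since this equals 1, 10 is a QR.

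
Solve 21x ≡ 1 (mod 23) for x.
Since 23 is prime, by Fermat 21^(-1) ≡ 21^{21} ≡ 11 (mod 23). Verify: 21 × 11 = 231 ≡ 1 (mod 23)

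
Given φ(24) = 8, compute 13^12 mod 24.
By Euler: 13^{8} ≡ 1 mod 24 since gcd(13, 24) = 1. 12 = 1×8 + 4. So 13^{12} ≡ 13^{4} ≡ 1 mod 24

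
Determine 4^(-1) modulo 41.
Since 41 is prime, by Fermat 4^(-1) ≡ 4^{39} ≡ 31 mod 41. Verify: 4 × 31 = 124 ≡ 1 mod 41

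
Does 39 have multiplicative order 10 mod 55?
Powers of 39 mod 55: 39^1≡39, 39^2≡36, 39^3≡29, 39^4≡31, 39^5≡54, 39^6≡16, 39^7≡19, 39^8≡26, 39^9≡24, 39^10≡1. First k with 39^k≡1 is k=10. Yes, ord_55(39) = 10.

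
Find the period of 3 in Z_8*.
Powers of 3 mod 8: 3^1≡3, 3^2≡1. ord_8(3) = 2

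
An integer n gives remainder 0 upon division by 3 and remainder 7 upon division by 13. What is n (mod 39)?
M = 3 × 13 = 39. M₁ = 13, y₁ ≡ 1 (mod 3). M₂ = 3, y₂ ≡ 9 (mod 13). n = 0×13×1 + 7×3×9 ≡ 33 (mod 39)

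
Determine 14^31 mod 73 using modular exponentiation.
By repeated squaring mod 73: 14^{1}≡14, 14^{2}≡50, 14^{4}≡18, 14^{8}≡32, 14^{16}≡2. Then 14^{31} = 14^{16+8+4+2+1} ≡ 2 × 32 × 18 × 50 × 14 ≡ 42 mod 73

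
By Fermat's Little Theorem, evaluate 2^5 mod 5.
By Fermat: 2^{4} ≡ 1 mod 5. So 2^{5} = 2^{4} · 2^{1} ≡ 2^{1} ≡ 2 mod 5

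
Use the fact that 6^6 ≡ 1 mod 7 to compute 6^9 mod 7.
By Fermat: 6^{6} ≡ 1 mod 7. So 6^{9} = 6^{6} · 6^{3} ≡ 6^{3} ≡ 6 mod 7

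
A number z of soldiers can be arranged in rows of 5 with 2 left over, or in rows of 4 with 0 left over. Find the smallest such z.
M = 5 × 4 = 20. M₁ = 4, y₁ ≡ 4 mod 5. M₂ = 5, y₂ ≡ 1 mod 4. z = 2×4×4 + 0×5×1 ≡ 12 mod 20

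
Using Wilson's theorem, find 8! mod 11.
(10)! = (8)! × (9) × (10) ≡ -1 (mod 11). So (8)! ≡ -1 × [(10)(9)]^(-1) ≡ 5 (mod 11)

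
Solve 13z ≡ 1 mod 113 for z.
Since 113 is prime, by Fermat 13^(-1) ≡ 13^{111} ≡ 87 mod 113. Verify: 13 × 87 = 1131 ≡ 1 mod 113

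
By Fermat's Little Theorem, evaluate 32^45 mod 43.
By Fermat: 32^{42} ≡ 1 mod 43. So 32^{45} = 32^{42} · 32^{3} ≡ 32^{3} ≡ 2 mod 43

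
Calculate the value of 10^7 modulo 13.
By repeated squaring (mod 13): 10^{1}≡10, 10^{2}≡9, 10^{4}≡3. Then 10^{7} = 10^{4+2+1} ≡ 3 × 9 × 10 ≡ 10 (mod 13)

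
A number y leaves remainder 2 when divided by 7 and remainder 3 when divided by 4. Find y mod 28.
M = 7 × 4 = 28. M₁ = 4, y₁ ≡ 2 mod 7. M₂ = 7, y₂ ≡ 3 mod 4. y = 2×4×2 + 3×7×3 ≡ 23 mod 28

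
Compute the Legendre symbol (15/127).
(15/127) = 15^{63} mod 127 = 1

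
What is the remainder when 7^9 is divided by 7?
By repeated squaring (mod 7): 7^{1}≡0, 7^{2}≡0, 7^{4}≡0, 7^{8}≡0. Then 7^{9} = 7^{8+1} ≡ 0 × 0 ≡ 0 (mod 7)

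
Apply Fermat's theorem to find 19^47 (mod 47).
By Fermat: 19^{46} ≡ 1 (mod 47). So 19^{47} = 19^{46} · 19^{1} ≡ 19^{1} ≡ 19 (mod 47)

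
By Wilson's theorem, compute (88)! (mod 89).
By Wilson's theorem, (88)! ≡ -1 ≡ 88 (mod 89)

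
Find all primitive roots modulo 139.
There are φ(138) = 44 primitive roots mod 139: {2, 3, 12, 15, 17, 18, 19, 21, 22, 26, 32, 40, 50, 53, 56, 58, 61, 68, 70, 72, 73, 85, 88, 90, 92, 93, 98, 101, 102, 104, 108, 109, 110, 111, 114, 115, 119, 123, 126, 128, 130, 132, 134, 135}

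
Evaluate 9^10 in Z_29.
By repeated squaring (mod 29): 9^{1}≡9, 9^{2}≡23, 9^{4}≡7, 9^{8}≡20. Then 9^{10} = 9^{8+2} ≡ 20 × 23 ≡ 25 (mod 29)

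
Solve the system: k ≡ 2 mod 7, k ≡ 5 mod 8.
M = 7 × 8 = 56. M₁ = 8, y₁ ≡ 1 mod 7. M₂ = 7, y₂ ≡ 7 mod 8. k = 2×8×1 + 5×7×7 ≡ 37 mod 56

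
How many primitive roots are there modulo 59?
There are φ(59-1) = φ(58) = 28 primitive roots modulo 59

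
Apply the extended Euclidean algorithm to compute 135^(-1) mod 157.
Extended GCD: 135(-50) + 157(43) = 1. So 135^(-1) ≡ -50 ≡ 107 mod 157. Verify: 135 × 107 = 14445 ≡ 1 mod 157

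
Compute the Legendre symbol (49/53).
(49/53) = 49^{26} mod 53 = 1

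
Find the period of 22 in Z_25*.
Powers of 22 mod 25: 22^1≡22, 22^2≡9, 22^3≡23, 22^4≡6, 22^5≡7, 22^6≡4, 22^7≡13, 22^8≡11, 22^9≡17, 22^10≡24, 22^11≡3, 22^12≡16, 22^13≡2, 22^14≡19, 22^15≡18, 22^16≡21, 22^17≡12, 22^18≡14, 22^19≡8, 22^20≡1. Order = 20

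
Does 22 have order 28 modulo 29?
22^{14} ≡ 1 mod 29 and 14 < 28, so ord_29(22) = 14 ≠ 28 and 22 is not a primitive root.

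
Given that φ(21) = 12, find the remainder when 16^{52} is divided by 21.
By Euler: 16^{12} ≡ 1 (mod 21) since gcd(16, 21) = 1. 52 = 4×12 + 4. So 16^{52} ≡ 16^{4} ≡ 16 (mod 21)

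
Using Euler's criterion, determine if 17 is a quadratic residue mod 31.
By Euler's criterion: 17^{15} ≡ 30 (mod 31). Since this equals -1 (≡ 30), 17 is not a QR.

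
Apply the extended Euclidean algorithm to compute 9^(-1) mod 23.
Extended GCD: 9(-5) + 23(2) = 1. So 9^(-1) ≡ -5 ≡ 18 mod 23. Verify: 9 × 18 = 162 ≡ 1 mod 23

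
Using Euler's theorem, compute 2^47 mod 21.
By Euler: 2^{12} ≡ 1 (mod 21) since gcd(2, 21) = 1. 47 = 3×12 + 11. So 2^{47} ≡ 2^{11} ≡ 11 (mod 21)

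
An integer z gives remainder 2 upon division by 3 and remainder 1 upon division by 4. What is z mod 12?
M = 3 × 4 = 12. M₁ = 4, y₁ ≡ 1 mod 3. M₂ = 3, y₂ ≡ 3 mod 4. z = 2×4×1 + 1×3×3 ≡ 5 mod 12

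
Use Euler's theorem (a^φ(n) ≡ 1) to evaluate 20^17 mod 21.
By Euler: 20^{12} ≡ 1 mod 21 since gcd(20, 21) = 1. 17 = 1×12 + 5. So 20^{17} ≡ 20^{5} ≡ 20 mod 21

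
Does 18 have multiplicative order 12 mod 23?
Powers of 18 mod 23: 18^1≡18, 18^2≡2, 18^3≡13, 18^4≡4, 18^5≡3, 18^6≡8, 18^7≡6, 18^8≡16, 18^9≡12, 18^10≡9, 18^11≡1. Already 18^11≡1, so the order is 11 < 12. No, the actual order is 11.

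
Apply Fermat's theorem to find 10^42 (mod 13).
By Fermat: 10^{12} ≡ 1 (mod 13). 42 = 3×12 + 6. So 10^{42} ≡ 10^{6} ≡ 1 (mod 13)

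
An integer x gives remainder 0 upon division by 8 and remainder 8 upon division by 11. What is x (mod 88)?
M = 8 × 11 = 88. M₁ = 11, y₁ ≡ 3 (mod 8). M₂ = 8, y₂ ≡ 7 (mod 11). x = 0×11×3 + 8×8×7 ≡ 8 (mod 88)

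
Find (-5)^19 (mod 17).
Using Fermat: (-5)^{16} ≡ 1 (mod 17). 19 ≡ 3 (mod 16). So (-5)^{19} ≡ (-5)^{3} ≡ 11 (mod 17)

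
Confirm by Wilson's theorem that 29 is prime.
(28)! mod 29 = 28. Since this equals -1 (mod 29), Wilson confirms 29 is prime.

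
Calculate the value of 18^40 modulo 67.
By repeated squaring (mod 67): 18^{1}≡18, 18^{2}≡56, 18^{4}≡54, 18^{8}≡35, 18^{16}≡19, 18^{32}≡26. Then 18^{40} = 18^{32+8} ≡ 26 × 35 ≡ 39 (mod 67)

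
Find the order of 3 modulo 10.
Powers of 3 mod 10: 3^1≡3, 3^2≡9, 3^3≡7, 3^4≡1. So the order of 3 is 4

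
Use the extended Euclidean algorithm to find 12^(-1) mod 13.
Extended GCD: 12(-1) + 13(1) = 1. So 12^(-1) ≡ -1 ≡ 12 mod 13. Verify: 12 × 12 = 144 ≡ 1 mod 13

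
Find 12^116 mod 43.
Using Fermat: 12^{42} ≡ 1 mod 43. 116 ≡ 32 mod 42. So 12^{116} ≡ 12^{32} ≡ 17 mod 43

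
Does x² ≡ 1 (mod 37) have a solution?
By Euler's criterion: 1^{18} ≡ 1 (mod 37). Since this equals 1, 1 is a QR.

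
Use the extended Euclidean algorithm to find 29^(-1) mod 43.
Extended GCD: 29(3) + 43(-2) = 1. So 29^(-1) ≡ 3 (mod 43). Verify: 29 × 3 = 87 ≡ 1 (mod 43)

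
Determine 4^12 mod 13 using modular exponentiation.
Using Fermat: 4^{12} ≡ 1 (mod 13). 12 ≡ 0 (mod 12). So 4^{12} ≡ 4^{0} ≡ 1 (mod 13)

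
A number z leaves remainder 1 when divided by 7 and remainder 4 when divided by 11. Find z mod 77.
M = 7 × 11 = 77. M₁ = 11, y₁ ≡ 2 mod 7. M₂ = 7, y₂ ≡ 8 mod 11. z = 1×11×2 + 4×7×8 ≡ 15 mod 77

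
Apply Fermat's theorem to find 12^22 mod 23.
By Fermat's Little Theorem, 12^{22} ≡ 1 mod 23 since 23 is prime and gcd(12, 23) = 1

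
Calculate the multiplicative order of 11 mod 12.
Powers of 11 mod 12: 11^1≡11, 11^2≡1. So the order of 11 is 2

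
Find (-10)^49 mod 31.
Using Fermat: (-10)^{30} ≡ 1 mod 31. 49 ≡ 19 mod 30. So (-10)^{49} ≡ (-10)^{19} ≡ 13 mod 31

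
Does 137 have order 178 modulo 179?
ord_179(137) divides 178. For each prime q|178: 137^{89}≡178, 137^{2}≡153, none ≡ 1. So 137 has order 178 and is a primitive root mod 179.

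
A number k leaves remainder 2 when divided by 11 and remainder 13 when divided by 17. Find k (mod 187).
M = 11 × 17 = 187. M₁ = 17, y₁ ≡ 2 (mod 11). M₂ = 11, y₂ ≡ 14 (mod 17). k = 2×17×2 + 13×11×14 ≡ 13 (mod 187)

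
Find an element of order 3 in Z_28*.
9 has order 3 mod 28 since 9^{3} ≡ 1 (mod 28) and no smaller power works.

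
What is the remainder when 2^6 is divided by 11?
By repeated squaring mod 11: 2^{1}≡2, 2^{2}≡4, 2^{4}≡5. Then 2^{6} = 2^{4+2} ≡ 5 × 4 ≡ 9 mod 11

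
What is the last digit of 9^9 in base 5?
Using Fermat: 9^{4} ≡ 1 (mod 5). 9 ≡ 1 (mod 4). So 9^{9} ≡ 9^{1} ≡ 4 (mod 5)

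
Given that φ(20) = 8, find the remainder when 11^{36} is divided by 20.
By Euler: 11^{8} ≡ 1 mod 20 since gcd(11, 20) = 1. 36 = 4×8 + 4. So 11^{36} ≡ 11^{4} ≡ 1 mod 20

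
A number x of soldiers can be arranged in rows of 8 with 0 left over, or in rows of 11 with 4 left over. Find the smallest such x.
M = 8 × 11 = 88. M₁ = 11, y₁ ≡ 3 mod 8. M₂ = 8, y₂ ≡ 7 mod 11. x = 0×11×3 + 4×8×7 ≡ 48 mod 88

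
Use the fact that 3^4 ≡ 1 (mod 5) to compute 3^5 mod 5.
By Fermat: 3^{4} ≡ 1 (mod 5). So 3^{5} = 3^{4} · 3^{1} ≡ 3^{1} ≡ 3 (mod 5)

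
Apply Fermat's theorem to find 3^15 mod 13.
By Fermat: 3^{12} ≡ 1 mod 13. So 3^{15} = 3^{12} · 3^{3} ≡ 3^{3} ≡ 1 mod 13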